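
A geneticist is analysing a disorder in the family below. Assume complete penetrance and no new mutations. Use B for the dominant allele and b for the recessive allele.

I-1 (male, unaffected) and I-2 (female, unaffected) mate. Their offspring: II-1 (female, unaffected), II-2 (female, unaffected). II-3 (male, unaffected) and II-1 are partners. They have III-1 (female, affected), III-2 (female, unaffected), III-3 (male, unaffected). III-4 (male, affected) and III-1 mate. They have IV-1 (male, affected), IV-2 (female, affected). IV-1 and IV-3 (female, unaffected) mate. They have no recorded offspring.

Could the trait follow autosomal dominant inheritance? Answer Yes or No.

Under autosomal dominant, III-1 (affected, female) cannot arise from II-3 (unaffected) × II-1 (unaffected).

No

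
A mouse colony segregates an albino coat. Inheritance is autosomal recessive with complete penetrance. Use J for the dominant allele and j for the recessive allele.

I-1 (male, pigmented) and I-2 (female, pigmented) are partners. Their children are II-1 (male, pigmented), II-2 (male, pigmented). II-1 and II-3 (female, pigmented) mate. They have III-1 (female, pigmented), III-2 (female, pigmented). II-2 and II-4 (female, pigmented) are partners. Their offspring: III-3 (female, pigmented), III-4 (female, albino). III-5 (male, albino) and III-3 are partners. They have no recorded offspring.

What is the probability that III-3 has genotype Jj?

II-2 is pigmented so carries J and passed j to III-4 (jj), so II-2 is Jj.
II-4 is pigmented so carries J and passed j to III-4 (jj), so II-4 is Jj.
Their cross gives offspring ratios 1/4 JJ : 1/2 Jj : 1/4 jj. Conditioning on III-3 being pigmented, P(Jj) = 1/2 / 3/4 = 2/3.

2/3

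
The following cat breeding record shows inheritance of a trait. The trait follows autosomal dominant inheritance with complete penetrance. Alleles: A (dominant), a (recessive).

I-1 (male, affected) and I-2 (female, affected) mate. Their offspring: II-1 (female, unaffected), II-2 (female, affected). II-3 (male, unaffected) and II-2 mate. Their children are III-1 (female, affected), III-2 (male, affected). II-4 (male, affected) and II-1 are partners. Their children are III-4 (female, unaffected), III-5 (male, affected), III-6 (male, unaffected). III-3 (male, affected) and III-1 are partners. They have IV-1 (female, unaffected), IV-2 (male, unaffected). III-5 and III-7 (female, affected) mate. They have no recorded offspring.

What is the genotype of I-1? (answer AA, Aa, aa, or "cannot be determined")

From phenotype alone, I-1 is AA or Aa.
I-1 is affected so carries A and passed a to II-1 (aa), so I-1 is Aa.

Aa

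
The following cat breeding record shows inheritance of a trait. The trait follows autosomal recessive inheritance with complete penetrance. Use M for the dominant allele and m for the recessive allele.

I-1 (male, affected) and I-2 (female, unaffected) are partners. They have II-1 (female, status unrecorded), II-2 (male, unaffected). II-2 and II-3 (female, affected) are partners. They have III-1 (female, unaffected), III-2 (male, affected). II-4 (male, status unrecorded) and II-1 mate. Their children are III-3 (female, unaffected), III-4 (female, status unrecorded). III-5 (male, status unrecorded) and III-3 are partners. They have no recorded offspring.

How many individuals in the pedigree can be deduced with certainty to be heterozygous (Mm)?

Obligate heterozygotes: II-2 is unaffected so carries M and received m from I-1 (mm), so II-2 is Mm; III-1 is unaffected so carries M and received m from II-3 (mm), so III-1 is Mm.
Every other individual is either homozygous by phenotype or has at least one consistent homozygous assignment, so the count is 2.

2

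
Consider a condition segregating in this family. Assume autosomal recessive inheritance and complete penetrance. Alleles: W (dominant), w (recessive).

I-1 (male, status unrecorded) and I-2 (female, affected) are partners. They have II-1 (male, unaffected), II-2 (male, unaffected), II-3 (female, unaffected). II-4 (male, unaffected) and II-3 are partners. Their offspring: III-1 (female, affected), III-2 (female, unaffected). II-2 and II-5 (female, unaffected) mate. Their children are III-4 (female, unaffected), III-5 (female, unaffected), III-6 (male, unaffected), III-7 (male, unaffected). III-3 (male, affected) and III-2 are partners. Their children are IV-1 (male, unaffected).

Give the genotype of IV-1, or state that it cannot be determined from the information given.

Ww

From phenotype alone, IV-1 is WW or Ww.
IV-1 is unaffected so carries W and received w from III-3 (ww), so IV-1 is Ww.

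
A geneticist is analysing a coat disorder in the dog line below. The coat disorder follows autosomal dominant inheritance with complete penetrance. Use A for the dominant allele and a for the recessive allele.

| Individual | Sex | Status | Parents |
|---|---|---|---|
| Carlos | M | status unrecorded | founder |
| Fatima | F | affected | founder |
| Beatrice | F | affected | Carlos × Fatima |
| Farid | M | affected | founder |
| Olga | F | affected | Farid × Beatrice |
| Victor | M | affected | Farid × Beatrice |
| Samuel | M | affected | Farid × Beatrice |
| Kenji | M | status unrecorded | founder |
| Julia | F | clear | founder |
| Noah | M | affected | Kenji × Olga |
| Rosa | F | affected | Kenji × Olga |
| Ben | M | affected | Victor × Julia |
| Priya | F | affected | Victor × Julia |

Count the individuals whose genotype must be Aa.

2

Obligate heterozygotes: Ben is affected so carries A and received a from Julia (aa), so Ben is Aa; Priya is affected so carries A and received a from Julia (aa), so Priya is Aa.
Every other individual is either homozygous by phenotype or has at least one consistent homozygous assignment, so the count is 2.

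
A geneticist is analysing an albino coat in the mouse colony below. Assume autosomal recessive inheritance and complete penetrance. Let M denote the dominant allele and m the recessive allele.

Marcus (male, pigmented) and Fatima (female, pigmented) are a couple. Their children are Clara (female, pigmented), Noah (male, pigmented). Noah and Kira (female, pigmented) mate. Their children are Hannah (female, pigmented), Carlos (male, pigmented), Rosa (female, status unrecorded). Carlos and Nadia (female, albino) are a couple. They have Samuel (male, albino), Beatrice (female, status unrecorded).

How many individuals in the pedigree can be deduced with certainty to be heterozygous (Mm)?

Obligate heterozygotes: Carlos is pigmented so carries M and passed m to Samuel (mm), so Carlos is Mm.
Every other individual is either homozygous by phenotype or has at least one consistent homozygous assignment, so the count is 1.

1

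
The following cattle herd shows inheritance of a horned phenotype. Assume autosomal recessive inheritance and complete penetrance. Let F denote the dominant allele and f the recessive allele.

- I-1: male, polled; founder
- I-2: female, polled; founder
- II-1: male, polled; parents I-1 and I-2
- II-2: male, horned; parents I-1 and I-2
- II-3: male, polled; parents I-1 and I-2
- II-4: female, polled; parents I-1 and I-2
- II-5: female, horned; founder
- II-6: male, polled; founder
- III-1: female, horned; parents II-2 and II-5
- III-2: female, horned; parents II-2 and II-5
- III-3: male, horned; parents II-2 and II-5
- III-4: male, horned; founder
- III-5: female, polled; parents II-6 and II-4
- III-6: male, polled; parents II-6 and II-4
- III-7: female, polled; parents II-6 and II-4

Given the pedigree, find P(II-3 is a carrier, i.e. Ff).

2/3

I-1 is polled so carries F and passed f to II-2 (ff), so I-1 is Ff.
I-2 is polled so carries F and passed f to II-2 (ff), so I-2 is Ff.
Their cross gives offspring ratios 1/4 FF : 1/2 Ff : 1/4 ff. Conditioning on II-3 being polled, P(Ff) = 1/2 / 3/4 = 2/3.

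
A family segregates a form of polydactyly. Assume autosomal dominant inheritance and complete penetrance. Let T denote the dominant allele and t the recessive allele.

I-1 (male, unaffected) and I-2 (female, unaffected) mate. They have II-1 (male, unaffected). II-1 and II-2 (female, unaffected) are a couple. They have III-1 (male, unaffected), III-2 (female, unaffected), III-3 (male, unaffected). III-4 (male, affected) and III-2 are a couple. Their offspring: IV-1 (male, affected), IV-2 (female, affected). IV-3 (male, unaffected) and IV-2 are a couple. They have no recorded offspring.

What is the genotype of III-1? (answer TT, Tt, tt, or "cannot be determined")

III-1 is unaffected, so III-1 is tt.

tt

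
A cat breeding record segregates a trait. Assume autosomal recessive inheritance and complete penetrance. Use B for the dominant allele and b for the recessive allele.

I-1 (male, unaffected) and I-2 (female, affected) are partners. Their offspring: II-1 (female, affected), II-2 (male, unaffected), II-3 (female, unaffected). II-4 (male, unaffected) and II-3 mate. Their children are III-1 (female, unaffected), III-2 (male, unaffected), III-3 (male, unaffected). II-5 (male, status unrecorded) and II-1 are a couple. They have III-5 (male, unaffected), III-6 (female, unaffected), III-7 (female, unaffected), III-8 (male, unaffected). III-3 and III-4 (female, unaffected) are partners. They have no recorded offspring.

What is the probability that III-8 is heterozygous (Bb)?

1

III-8 is unaffected so carries B and received b from II-1 (bb), so III-8 is Bb, giving P(Bb) = 1.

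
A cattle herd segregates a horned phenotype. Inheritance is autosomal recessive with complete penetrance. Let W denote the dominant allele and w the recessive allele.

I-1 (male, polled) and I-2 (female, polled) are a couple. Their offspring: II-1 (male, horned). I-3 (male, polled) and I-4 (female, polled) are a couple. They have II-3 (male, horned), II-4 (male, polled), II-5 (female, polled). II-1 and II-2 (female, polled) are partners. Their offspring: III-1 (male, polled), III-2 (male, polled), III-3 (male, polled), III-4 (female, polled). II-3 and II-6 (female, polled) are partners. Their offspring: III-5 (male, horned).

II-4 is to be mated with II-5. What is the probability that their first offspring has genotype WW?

4/9

I-3 is polled so carries W and passed w to II-3 (ww), so I-3 is Ww.
I-4 is polled so carries W and passed w to II-3 (ww), so I-4 is Ww.
II-4 is a polled offspring of I-3 (Ww) × I-4 (Ww), whose cross gives 1/4 WW : 1/2 Ww : 1/4 ww; conditioning on being polled, II-4 is WW with probability 1/3, Ww with probability 2/3.
II-5 is a polled offspring of I-3 (Ww) × I-4 (Ww), whose cross gives 1/4 WW : 1/2 Ww : 1/4 ww; conditioning on being polled, II-5 is WW with probability 1/3, Ww with probability 2/3.
Summing over parental genotype combinations, P(offspring has genotype WW) = 1/9·1 + 2/9·1/2 + 2/9·1/2 + 4/9·1/4 = 4/9.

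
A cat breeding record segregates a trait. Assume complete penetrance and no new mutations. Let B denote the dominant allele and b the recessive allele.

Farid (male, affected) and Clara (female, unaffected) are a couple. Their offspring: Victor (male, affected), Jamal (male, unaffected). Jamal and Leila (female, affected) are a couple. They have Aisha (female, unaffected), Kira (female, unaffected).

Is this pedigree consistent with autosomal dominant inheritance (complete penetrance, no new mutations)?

A consistent assignment under autosomal dominant exists: Farid Bb, Clara bb, Victor Bb, Jamal bb, Leila Bb, Aisha bb, Kira bb.
In this assignment every recorded phenotype matches its genotype and every non-founder's genotype is obtainable from its parents' genotypes, so the pedigree is consistent.

Yes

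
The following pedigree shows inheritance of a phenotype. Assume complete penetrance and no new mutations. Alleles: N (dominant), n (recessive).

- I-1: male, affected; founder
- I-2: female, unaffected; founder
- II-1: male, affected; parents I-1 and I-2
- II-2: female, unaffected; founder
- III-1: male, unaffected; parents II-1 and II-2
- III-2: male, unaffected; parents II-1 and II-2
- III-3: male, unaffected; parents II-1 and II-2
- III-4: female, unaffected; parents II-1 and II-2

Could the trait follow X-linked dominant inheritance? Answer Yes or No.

No

Under X-linked dominant, II-1 (affected, male) cannot arise from I-1 (affected) × I-2 (unaffected).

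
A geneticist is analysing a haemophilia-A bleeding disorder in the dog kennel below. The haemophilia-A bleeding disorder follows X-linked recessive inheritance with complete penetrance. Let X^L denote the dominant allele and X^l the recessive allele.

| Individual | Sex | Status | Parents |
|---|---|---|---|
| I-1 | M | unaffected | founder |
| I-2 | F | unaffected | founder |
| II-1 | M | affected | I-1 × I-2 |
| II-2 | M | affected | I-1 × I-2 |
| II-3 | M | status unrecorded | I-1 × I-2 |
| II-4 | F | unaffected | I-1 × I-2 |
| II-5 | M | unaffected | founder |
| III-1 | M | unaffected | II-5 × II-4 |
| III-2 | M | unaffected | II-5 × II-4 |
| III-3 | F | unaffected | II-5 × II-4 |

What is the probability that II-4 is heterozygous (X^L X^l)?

I-1 is unaffected, so I-1 is X^L Y.
I-2 is unaffected so carries L and passed l to II-1 (X^l Y), so I-2 is X^L X^l.
Their cross gives offspring ratios 1/2 X^L X^L : 1/2 X^L X^l. Conditioning on II-4 being unaffected, P(X^L X^l) = 1/2 / 1 = 1/2 before taking II-4's own offspring into account.
II-5 is unaffected, so II-5 is X^L Y.
Now use II-4's offspring. Probability of each recorded status — unaffected son III-1: 1/2 if II-4 is X^L X^l, 1 if X^L X^L; unaffected son III-2: 1/2 if II-4 is X^L X^l, 1 if X^L X^L. (III-3: equally likely either way, so uninformative.)
Bayes: P(X^L X^l) = 1/2·1/4 / (1/2·1/4 + 1/2·1) = 1/5.

1/5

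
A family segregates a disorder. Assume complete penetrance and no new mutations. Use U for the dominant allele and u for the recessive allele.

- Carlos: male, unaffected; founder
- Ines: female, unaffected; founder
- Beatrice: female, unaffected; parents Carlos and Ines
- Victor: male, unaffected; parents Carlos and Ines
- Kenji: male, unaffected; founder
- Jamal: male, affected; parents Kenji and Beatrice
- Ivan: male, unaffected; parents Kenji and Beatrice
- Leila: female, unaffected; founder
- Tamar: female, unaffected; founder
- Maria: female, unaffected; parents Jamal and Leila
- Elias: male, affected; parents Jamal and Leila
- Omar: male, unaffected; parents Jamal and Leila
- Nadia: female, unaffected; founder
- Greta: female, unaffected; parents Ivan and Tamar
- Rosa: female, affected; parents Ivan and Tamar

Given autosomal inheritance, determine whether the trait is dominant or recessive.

recessive

Kenji and Beatrice are both unaffected yet have an affected child Jamal. Under dominance, an affected child requires at least one affected parent, so the trait cannot be dominant.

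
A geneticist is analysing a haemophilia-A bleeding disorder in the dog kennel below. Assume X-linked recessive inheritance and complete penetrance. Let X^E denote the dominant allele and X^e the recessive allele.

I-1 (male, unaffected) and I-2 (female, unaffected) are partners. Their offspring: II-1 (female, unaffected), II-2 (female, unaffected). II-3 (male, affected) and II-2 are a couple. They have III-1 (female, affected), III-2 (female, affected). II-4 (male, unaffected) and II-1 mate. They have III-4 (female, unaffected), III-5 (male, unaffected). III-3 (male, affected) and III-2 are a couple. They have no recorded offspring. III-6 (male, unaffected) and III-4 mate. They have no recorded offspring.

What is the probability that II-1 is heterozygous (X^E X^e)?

1/3

I-1 is unaffected, so I-1 is X^E Y.
I-2 is unaffected so carries E and passed e to II-2 (X^E X^e, whose E came from I-1), so I-2 is X^E X^e.
Their cross gives offspring ratios 1/2 X^E X^E : 1/2 X^E X^e. Conditioning on II-1 being unaffected, P(X^E X^e) = 1/2 / 1 = 1/2 before taking II-1's own offspring into account.
II-4 is unaffected, so II-4 is X^E Y.
Now use II-1's offspring. Probability of each recorded status — unaffected son III-5: 1/2 if II-1 is X^E X^e, 1 if X^E X^E. (III-4: equally likely either way, so uninformative.)
Bayes: P(X^E X^e) = 1/2·1/2 / (1/2·1/2 + 1/2·1) = 1/3.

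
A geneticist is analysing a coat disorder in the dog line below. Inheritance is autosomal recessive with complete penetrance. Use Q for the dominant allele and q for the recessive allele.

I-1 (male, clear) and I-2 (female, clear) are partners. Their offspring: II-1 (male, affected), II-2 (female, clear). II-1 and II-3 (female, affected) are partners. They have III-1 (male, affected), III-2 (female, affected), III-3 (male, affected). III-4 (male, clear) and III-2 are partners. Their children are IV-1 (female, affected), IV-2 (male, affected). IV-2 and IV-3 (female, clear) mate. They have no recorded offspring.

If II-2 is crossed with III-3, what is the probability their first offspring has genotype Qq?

2/3

I-1 is clear so carries Q and passed q to II-1 (qq), so I-1 is Qq.
I-2 is clear so carries Q and passed q to II-1 (qq), so I-2 is Qq.
II-2 is a clear offspring of I-1 (Qq) × I-2 (Qq), whose cross gives 1/4 QQ : 1/2 Qq : 1/4 qq; conditioning on being clear, II-2 is QQ with probability 1/3, Qq with probability 2/3.
III-3 is affected, so III-3 is qq.
Summing over parental genotype combinations, P(offspring has genotype Qq) = 1/3·1 + 2/3·1/2 = 2/3.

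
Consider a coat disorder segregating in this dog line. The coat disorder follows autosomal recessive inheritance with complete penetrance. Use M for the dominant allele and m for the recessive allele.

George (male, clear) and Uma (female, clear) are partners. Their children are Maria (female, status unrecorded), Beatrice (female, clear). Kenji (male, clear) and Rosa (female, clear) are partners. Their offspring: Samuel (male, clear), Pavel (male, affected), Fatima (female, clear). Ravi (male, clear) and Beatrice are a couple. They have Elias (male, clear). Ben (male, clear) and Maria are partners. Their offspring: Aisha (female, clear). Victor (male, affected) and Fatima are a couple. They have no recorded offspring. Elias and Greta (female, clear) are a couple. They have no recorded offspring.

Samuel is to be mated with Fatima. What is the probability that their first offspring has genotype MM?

4/9

Kenji is clear so carries M and passed m to Pavel (mm), so Kenji is Mm.
Rosa is clear so carries M and passed m to Pavel (mm), so Rosa is Mm.
Samuel is a clear offspring of Kenji (Mm) × Rosa (Mm), whose cross gives 1/4 MM : 1/2 Mm : 1/4 mm; conditioning on being clear, Samuel is MM with probability 1/3, Mm with probability 2/3.
Fatima is a clear offspring of Kenji (Mm) × Rosa (Mm), whose cross gives 1/4 MM : 1/2 Mm : 1/4 mm; conditioning on being clear, Fatima is MM with probability 1/3, Mm with probability 2/3.
Summing over parental genotype combinations, P(offspring has genotype MM) = 1/9·1 + 2/9·1/2 + 2/9·1/2 + 4/9·1/4 = 4/9.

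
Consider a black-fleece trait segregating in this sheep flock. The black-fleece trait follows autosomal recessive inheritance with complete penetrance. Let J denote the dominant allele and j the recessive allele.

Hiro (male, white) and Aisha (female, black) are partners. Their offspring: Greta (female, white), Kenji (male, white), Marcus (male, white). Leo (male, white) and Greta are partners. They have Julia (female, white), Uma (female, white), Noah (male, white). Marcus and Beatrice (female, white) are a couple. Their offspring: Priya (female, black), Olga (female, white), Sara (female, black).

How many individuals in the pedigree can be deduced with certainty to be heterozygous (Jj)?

Obligate heterozygotes: Greta is white so carries J and received j from Aisha (jj), so Greta is Jj; Kenji is white so carries J and received j from Aisha (jj), so Kenji is Jj; Marcus is white so carries J and received j from Aisha (jj), so Marcus is Jj; Beatrice is white so carries J and passed j to Priya (jj), so Beatrice is Jj.
Every other individual is either homozygous by phenotype or has at least one consistent homozygous assignment, so the count is 4.

4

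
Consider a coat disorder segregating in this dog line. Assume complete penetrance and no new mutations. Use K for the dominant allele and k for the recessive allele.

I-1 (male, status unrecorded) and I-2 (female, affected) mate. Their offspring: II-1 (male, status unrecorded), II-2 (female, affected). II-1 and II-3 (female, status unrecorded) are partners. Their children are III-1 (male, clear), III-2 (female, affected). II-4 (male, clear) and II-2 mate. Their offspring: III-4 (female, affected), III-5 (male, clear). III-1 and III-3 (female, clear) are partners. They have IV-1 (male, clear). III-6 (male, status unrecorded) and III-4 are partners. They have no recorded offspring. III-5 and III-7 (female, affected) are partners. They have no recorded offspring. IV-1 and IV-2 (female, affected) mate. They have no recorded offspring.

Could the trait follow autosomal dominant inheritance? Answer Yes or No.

A consistent assignment under autosomal dominant exists: I-1 KK, I-2 Kk, II-1 Kk, II-2 Kk, II-3 Kk, II-4 kk, III-1 kk, III-2 KK, III-3 kk, III-4 Kk, III-5 kk, III-6 KK, III-7 KK, IV-1 kk, IV-2 KK.
In this assignment every recorded phenotype matches its genotype and every non-founder's genotype is obtainable from its parents' genotypes, so the pedigree is consistent.

Yes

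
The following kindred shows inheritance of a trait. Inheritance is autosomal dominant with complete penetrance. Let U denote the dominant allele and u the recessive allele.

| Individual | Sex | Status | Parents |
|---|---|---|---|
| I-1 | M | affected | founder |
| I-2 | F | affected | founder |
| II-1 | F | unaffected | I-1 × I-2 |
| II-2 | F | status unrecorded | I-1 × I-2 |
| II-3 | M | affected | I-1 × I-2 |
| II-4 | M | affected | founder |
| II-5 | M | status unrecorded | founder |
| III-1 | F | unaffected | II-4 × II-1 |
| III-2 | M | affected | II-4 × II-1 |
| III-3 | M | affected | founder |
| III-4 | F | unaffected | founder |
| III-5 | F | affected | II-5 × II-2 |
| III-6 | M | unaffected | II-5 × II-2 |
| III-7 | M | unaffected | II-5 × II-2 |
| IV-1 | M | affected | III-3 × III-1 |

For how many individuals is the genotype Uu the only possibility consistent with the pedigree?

5

Obligate heterozygotes: I-1 is affected so carries U and passed u to II-1 (uu), so I-1 is Uu; I-2 is affected so carries U and passed u to II-1 (uu), so I-2 is Uu; II-4 is affected so carries U and passed u to III-1 (uu), so II-4 is Uu; III-2 is affected so carries U and received u from II-1 (uu), so III-2 is Uu; IV-1 is affected so carries U and received u from III-1 (uu), so IV-1 is Uu.
Every other individual is either homozygous by phenotype or has at least one consistent homozygous assignment, so the count is 5.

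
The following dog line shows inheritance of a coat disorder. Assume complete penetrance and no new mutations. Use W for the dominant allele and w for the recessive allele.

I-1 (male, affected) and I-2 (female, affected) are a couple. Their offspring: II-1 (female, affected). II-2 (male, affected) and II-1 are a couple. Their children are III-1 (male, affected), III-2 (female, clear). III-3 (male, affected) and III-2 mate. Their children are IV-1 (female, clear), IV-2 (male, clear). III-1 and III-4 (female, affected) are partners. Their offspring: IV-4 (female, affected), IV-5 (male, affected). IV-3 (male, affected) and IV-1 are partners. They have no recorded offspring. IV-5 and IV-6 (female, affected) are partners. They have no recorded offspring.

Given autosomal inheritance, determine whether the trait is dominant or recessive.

dominant

II-2 and II-1 are both affected yet have a clear child III-2. Under a recessive model two affected parents are homozygous and every child would be affected, so the trait cannot be recessive.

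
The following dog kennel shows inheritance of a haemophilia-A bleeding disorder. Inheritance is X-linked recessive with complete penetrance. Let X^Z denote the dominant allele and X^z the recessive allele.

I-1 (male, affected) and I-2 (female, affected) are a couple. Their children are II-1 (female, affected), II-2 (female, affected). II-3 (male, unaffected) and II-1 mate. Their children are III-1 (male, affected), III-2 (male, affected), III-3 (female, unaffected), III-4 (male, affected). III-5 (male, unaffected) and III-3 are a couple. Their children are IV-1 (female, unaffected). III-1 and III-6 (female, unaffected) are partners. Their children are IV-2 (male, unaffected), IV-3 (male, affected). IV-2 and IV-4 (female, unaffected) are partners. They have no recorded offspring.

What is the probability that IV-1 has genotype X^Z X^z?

III-5 is unaffected, so III-5 is X^Z Y.
III-3 is unaffected so carries Z and received z from II-1 (X^z X^z), so III-3 is X^Z X^z.
Their cross gives offspring ratios 1/2 X^Z X^Z : 1/2 X^Z X^z. Conditioning on IV-1 being unaffected, P(X^Z X^z) = 1/2 / 1 = 1/2.

1/2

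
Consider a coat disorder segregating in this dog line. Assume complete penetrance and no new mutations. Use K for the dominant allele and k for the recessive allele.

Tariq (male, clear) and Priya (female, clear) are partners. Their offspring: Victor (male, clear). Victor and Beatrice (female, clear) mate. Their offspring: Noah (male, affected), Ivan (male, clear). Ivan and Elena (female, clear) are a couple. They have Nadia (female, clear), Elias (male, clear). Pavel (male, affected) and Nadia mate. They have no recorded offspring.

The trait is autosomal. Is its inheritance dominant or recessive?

Victor and Beatrice are both clear yet have an affected child Noah. Under dominance, an affected child requires at least one affected parent, so the trait cannot be dominant.

recessive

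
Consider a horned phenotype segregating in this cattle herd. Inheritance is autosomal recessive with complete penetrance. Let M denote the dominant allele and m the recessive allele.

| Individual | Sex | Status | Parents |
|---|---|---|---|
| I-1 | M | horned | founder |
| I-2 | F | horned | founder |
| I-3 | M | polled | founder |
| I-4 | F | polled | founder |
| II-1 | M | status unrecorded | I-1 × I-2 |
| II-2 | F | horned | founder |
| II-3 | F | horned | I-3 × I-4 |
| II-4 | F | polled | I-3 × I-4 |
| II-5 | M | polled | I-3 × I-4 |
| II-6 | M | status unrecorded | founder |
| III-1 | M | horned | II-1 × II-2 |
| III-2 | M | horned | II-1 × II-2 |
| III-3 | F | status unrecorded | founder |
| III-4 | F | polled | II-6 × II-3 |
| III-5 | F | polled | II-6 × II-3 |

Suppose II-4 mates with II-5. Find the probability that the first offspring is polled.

8/9

I-3 is polled so carries M and passed m to II-3 (mm), so I-3 is Mm.
I-4 is polled so carries M and passed m to II-3 (mm), so I-4 is Mm.
II-4 is a polled offspring of I-3 (Mm) × I-4 (Mm), whose cross gives 1/4 MM : 1/2 Mm : 1/4 mm; conditioning on being polled, II-4 is MM with probability 1/3, Mm with probability 2/3.
II-5 is a polled offspring of I-3 (Mm) × I-4 (Mm), whose cross gives 1/4 MM : 1/2 Mm : 1/4 mm; conditioning on being polled, II-5 is MM with probability 1/3, Mm with probability 2/3.
Summing over parental genotype combinations, P(offspring is polled) = 1/9·1 + 2/9·1 + 2/9·1 + 4/9·3/4 = 8/9.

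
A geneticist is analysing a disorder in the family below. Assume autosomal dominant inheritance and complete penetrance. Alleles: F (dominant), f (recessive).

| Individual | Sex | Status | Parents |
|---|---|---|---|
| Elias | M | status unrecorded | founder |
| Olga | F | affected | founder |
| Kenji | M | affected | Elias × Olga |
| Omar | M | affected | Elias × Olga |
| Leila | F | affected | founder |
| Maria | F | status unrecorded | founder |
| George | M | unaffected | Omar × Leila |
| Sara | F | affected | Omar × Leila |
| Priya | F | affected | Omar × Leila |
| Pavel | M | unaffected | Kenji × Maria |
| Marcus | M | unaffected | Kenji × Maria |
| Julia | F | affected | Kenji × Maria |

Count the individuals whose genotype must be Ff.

Obligate heterozygotes: Kenji is affected so carries F and passed f to Pavel (ff), so Kenji is Ff; Omar is affected so carries F and passed f to George (ff), so Omar is Ff; Leila is affected so carries F and passed f to George (ff), so Leila is Ff.
Every other individual is either homozygous by phenotype or has at least one consistent homozygous assignment, so the count is 3.

3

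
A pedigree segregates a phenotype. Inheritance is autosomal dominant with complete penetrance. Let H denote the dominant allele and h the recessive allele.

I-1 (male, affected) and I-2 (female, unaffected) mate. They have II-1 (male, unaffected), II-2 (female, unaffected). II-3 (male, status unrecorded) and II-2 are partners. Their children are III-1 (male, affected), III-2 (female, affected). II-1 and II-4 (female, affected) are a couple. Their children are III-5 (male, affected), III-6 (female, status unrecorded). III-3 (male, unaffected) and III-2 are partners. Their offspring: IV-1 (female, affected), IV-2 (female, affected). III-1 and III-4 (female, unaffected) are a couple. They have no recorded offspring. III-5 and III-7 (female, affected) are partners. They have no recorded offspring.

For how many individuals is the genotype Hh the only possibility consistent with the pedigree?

6

Obligate heterozygotes: I-1 is affected so carries H and passed h to II-1 (hh), so I-1 is Hh; III-1 is affected so carries H and received h from II-2 (hh), so III-1 is Hh; III-2 is affected so carries H and received h from II-2 (hh), so III-2 is Hh; III-5 is affected so carries H and received h from II-1 (hh), so III-5 is Hh; IV-1 is affected so carries H and received h from III-3 (hh), so IV-1 is Hh; IV-2 is affected so carries H and received h from III-3 (hh), so IV-2 is Hh.
Every other individual is either homozygous by phenotype or has at least one consistent homozygous assignment, so the count is 6.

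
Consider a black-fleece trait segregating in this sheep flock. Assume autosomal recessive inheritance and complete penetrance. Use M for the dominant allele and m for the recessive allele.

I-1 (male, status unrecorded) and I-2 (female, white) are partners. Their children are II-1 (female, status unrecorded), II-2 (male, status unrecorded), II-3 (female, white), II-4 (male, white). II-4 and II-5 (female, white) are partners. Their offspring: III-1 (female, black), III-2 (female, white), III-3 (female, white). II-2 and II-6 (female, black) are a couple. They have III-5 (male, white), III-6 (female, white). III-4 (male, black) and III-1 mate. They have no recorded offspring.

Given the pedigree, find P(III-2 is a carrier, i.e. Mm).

II-4 is white so carries M and passed m to III-1 (mm), so II-4 is Mm.
II-5 is white so carries M and passed m to III-1 (mm), so II-5 is Mm.
Their cross gives offspring ratios 1/4 MM : 1/2 Mm : 1/4 mm. Conditioning on III-2 being white, P(Mm) = 1/2 / 3/4 = 2/3.

2/3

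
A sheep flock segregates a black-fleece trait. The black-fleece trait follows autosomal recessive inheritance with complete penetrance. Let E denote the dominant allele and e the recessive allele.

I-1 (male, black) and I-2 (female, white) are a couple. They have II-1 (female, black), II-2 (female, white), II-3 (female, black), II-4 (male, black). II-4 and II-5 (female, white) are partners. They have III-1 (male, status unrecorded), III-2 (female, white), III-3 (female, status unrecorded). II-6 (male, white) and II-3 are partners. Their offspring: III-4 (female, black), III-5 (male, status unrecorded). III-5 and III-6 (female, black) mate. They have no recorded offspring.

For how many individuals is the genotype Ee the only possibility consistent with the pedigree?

4

Obligate heterozygotes: I-2 is white so carries E and passed e to II-1 (ee), so I-2 is Ee; II-2 is white so carries E and received e from I-1 (ee), so II-2 is Ee; II-6 is white so carries E and passed e to III-4 (ee), so II-6 is Ee; III-2 is white so carries E and received e from II-4 (ee), so III-2 is Ee.
Every other individual is either homozygous by phenotype or has at least one consistent homozygous assignment, so the count is 4.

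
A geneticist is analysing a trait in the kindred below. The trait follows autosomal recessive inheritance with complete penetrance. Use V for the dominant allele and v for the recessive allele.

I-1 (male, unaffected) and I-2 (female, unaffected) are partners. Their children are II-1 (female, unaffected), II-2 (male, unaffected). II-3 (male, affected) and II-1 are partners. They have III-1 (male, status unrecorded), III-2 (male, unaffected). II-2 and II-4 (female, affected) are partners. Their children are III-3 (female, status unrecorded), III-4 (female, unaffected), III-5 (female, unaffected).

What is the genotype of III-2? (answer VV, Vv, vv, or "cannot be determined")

From phenotype alone, III-2 is VV or Vv.
III-2 is unaffected so carries V and received v from II-3 (vv), so III-2 is Vv.

Vv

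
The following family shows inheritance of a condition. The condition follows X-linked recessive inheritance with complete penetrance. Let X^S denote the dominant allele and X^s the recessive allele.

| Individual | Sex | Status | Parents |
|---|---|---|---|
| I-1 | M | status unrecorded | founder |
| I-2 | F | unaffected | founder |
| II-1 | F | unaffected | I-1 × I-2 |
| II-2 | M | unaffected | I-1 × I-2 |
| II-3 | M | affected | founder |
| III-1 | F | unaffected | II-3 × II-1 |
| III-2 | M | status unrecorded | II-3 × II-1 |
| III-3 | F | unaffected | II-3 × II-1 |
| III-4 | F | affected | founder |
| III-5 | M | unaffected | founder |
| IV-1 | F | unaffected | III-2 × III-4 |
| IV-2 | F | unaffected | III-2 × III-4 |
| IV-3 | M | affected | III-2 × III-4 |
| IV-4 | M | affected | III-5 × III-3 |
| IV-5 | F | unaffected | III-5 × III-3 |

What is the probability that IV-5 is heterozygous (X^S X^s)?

1/2

III-5 is unaffected, so III-5 is X^S Y.
III-3 is unaffected so carries S and received s from II-3 (X^s Y), so III-3 is X^S X^s.
Their cross gives offspring ratios 1/2 X^S X^S : 1/2 X^S X^s. Conditioning on IV-5 being unaffected, P(X^S X^s) = 1/2 / 1 = 1/2.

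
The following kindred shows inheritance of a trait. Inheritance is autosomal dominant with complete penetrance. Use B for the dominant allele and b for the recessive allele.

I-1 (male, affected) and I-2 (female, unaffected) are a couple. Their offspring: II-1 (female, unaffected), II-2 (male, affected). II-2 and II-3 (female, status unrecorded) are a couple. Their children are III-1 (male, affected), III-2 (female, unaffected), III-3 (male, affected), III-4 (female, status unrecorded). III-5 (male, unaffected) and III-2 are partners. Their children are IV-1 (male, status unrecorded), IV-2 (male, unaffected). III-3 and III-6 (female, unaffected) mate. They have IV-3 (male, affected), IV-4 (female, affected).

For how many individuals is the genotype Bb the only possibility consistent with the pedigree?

Obligate heterozygotes: I-1 is affected so carries B and passed b to II-1 (bb), so I-1 is Bb; II-2 is affected so carries B and received b from I-2 (bb), so II-2 is Bb; IV-3 is affected so carries B and received b from III-6 (bb), so IV-3 is Bb; IV-4 is affected so carries B and received b from III-6 (bb), so IV-4 is Bb.
Every other individual is either homozygous by phenotype or has at least one consistent homozygous assignment, so the count is 4.

4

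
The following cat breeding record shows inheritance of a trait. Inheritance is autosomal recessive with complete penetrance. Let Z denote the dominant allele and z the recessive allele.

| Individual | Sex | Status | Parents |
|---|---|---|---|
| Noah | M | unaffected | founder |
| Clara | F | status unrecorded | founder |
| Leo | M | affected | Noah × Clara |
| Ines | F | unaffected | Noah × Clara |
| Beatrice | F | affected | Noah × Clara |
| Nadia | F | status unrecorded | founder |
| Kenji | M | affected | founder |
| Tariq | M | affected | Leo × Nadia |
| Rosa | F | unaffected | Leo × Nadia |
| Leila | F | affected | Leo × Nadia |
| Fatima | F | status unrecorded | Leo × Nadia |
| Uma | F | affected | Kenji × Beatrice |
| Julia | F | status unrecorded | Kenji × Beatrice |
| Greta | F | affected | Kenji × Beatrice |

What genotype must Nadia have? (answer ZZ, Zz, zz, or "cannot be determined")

Zz

From phenotype alone, Nadia is ZZ or Zz or zz.
Nadia passed Z to Rosa (Zz, whose z came from Leo) and passed z to Tariq (zz), so Nadia is Zz.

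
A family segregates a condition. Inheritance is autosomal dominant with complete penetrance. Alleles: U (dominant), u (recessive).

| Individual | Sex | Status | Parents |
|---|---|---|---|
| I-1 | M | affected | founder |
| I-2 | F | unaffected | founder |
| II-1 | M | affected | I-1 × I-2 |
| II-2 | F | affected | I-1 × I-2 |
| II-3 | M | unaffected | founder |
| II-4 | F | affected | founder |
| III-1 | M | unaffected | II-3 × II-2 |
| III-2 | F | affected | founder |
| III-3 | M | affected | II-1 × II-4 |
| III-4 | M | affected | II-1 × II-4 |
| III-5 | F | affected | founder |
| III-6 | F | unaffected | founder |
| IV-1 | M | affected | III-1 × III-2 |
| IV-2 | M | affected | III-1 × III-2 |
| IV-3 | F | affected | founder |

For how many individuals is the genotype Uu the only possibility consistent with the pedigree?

4

Obligate heterozygotes: II-1 is affected so carries U and received u from I-2 (uu), so II-1 is Uu; II-2 is affected so carries U and received u from I-2 (uu), so II-2 is Uu; IV-1 is affected so carries U and received u from III-1 (uu), so IV-1 is Uu; IV-2 is affected so carries U and received u from III-1 (uu), so IV-2 is Uu.
Every other individual is either homozygous by phenotype or has at least one consistent homozygous assignment, so the count is 4.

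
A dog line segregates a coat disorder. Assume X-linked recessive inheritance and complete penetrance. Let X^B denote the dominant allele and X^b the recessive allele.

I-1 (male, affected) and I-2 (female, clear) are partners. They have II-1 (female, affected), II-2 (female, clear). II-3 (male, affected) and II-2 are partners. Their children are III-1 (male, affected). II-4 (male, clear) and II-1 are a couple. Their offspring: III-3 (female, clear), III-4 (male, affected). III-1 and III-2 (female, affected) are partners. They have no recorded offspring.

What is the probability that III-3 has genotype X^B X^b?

III-3 is clear so carries B and received b from II-1 (X^b X^b), so III-3 is X^B X^b, giving P(X^B X^b) = 1.

1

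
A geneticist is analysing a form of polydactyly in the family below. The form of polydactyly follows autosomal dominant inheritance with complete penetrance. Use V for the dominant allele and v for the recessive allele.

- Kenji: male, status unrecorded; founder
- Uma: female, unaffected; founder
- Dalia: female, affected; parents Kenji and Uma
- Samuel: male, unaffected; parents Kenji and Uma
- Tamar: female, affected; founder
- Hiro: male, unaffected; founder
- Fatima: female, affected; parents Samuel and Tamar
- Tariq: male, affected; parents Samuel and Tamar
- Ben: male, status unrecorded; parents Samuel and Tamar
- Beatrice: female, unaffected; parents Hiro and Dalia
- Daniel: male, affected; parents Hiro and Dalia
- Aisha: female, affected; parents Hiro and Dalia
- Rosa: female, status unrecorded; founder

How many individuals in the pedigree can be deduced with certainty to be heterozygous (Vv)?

Obligate heterozygotes: Kenji passed V to Dalia (Vv, whose v came from Uma) and passed v to Samuel (vv), so Kenji is Vv; Dalia is affected so carries V and received v from Uma (vv), so Dalia is Vv; Fatima is affected so carries V and received v from Samuel (vv), so Fatima is Vv; Tariq is affected so carries V and received v from Samuel (vv), so Tariq is Vv; Daniel is affected so carries V and received v from Hiro (vv), so Daniel is Vv; Aisha is affected so carries V and received v from Hiro (vv), so Aisha is Vv.
Every other individual is either homozygous by phenotype or has at least one consistent homozygous assignment, so the count is 6.

6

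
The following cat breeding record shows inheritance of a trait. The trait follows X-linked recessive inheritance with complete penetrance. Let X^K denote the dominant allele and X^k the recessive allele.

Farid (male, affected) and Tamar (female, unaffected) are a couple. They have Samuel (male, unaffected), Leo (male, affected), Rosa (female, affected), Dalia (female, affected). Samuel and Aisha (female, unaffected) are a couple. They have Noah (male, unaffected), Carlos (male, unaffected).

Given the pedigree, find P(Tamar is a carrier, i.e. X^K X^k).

1

Tamar is unaffected so carries K and passed k to Leo (X^k Y), so Tamar is X^K X^k, giving P(X^K X^k) = 1.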